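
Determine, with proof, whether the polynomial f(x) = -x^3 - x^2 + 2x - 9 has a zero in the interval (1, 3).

The endpoint values f(1) = -9 and f(3) = -39 are both negative. Claim: f(x) < 0 for every x in (1, 3).
Shift to the endpoint 1: with x = 1 + u (0 < u < 2), one computes f(1 + u) = -u^3 - 4u^2 - 3u - 9.
The nonzero coefficients here are all negative, so for u > 0 every term is negative (or zero), and the constant term -9 is strictly negative.
Therefore f(x) < 0 throughout (1, 3), and f has no zero there.

No.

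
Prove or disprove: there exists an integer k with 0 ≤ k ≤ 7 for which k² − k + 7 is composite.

At k = 7: 7² − 7 + 7 = 49 = 7·7, which is composite.

k = 7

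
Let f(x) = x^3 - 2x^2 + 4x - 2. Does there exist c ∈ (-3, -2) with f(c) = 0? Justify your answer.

f has no root in that interval.

Evaluate at the endpoints: f(-3) = -59, f(-2) = -26 — same sign (negative).
The derivative f'(x) = 3x^2 - 4x + 4 is a quadratic with discriminant (-4)² − 4·3·4 = -32 < 0; it never vanishes, so it is always positive (sign of the leading coefficient).
Hence f is strictly increasing on ℝ, and in particular on [-3, -2]. A strictly monotone function with same-sign endpoint values stays negative on the whole interval, so f has no zero in (-3, -2).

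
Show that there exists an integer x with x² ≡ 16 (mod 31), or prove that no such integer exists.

x = 4

Take x = 4. Then 4² = 16, and since 0 ≤ 16 < 31 this is already reduced: 4² ≡ 16 (mod 31).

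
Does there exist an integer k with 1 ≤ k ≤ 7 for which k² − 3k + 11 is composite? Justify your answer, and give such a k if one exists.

k = 4

At k = 4: 4² − 3·4 + 11 = 15 = 3·5, which is composite.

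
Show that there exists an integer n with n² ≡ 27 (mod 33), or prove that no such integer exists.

n = 18 works: 18² = 324, and 324 − 27 = 297 = 9·33.

n = 18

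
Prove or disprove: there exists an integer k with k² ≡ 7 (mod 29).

Take k = 6. Then 6² = 36 = 1·29 + 7, so 6² ≡ 7 (mod 29).

k = 6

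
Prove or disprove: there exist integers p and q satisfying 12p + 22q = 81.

Both 12 and 22 are divisible by gcd(12, 22) = 2, hence so is any combination 12p + 22q.
However 81 leaves remainder 1 on division by 2.
Therefore 12p + 22q = 81 has no solution in integers.

No, no such integers exist.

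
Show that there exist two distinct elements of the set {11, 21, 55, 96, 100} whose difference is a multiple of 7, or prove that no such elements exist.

Residues mod 7: 11↦4, 21↦0, 55↦6, 96↦5, 100↦2.
These 5 residues are pairwise different, hence no difference of two elements is divisible by 7.

There is no such pair.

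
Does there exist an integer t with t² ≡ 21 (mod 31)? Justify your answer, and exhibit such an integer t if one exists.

31 is prime, so by Euler's criterion 21 is a square mod 31 iff 21^((31−1)/2) = 21^15 ≡ 1 (mod 31).
Squaring successively (mod 31): 21^2 = 441 ≡ 7; 21^4 ≡ 7² = 49 ≡ 18; 21^8 ≡ 18² = 324 ≡ 14.
Since 15 = 8 + 4 + 2 + 1, 21^15 ≡ 14 · 18 · 7 · 21; multiplying out mod 31: 14·18 = 252 ≡ 4, then 4·7 = 28 ≡ 28, then 28·21 = 588 ≡ 30. Thus 21^15 ≡ 30 ≡ −1 (mod 31).
The value −1 means 21 is a non-residue modulo 31, so t² ≡ 21 (mod 31) is impossible.

There is no such integer.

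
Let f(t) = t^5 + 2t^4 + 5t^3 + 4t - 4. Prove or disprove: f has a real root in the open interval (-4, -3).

f(-4) = -852 and f(-3) = -232, both negative, so a sign-change argument is unavailable; we show f keeps this sign on the whole interval.
Shift to the endpoint -3: with t = -3 − u (0 < u < 1), one computes f(-3 − u) = -u^5 - 13u^4 - 71u^3 - 207u^2 - 328u - 232.
The nonzero coefficients here are all negative, so for u > 0 every term is negative (or zero), and the constant term -232 is strictly negative.
Therefore f(t) < 0 throughout (-4, -3), and f has no zero there.

No such root exists.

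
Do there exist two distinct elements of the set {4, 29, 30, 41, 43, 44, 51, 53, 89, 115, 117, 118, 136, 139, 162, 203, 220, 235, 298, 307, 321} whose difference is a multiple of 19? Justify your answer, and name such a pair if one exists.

4 mod 19 = 4 and 118 mod 19 = 4, so 118 − 4 = 114 = 6·19.

Yes: 4 and 118.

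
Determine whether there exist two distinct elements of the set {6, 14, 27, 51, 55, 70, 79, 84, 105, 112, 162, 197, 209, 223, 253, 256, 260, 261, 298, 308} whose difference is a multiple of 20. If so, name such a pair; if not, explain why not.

There is no such pair.

Two integers differ by a multiple of 20 exactly when they have the same residue mod 20. The residues are 6↦6, 14↦14, 27↦7, 51↦11, 55↦15, 70↦10, 79↦19, 84↦4, 105↦5, 112↦12, 162↦2, 197↦17, 209↦9, 223↦3, 253↦13, 256↦16, 260↦0, 261↦1, 298↦18, 308↦8.
All 20 residues are distinct, so no two elements differ by a multiple of 20.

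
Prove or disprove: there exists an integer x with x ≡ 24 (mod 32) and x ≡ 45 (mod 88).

gcd(32, 88) = 8. If x ≡ 24 (mod 32) and x ≡ 45 (mod 88), then x ≡ 24 (mod 8) and x ≡ 45 (mod 8).
These are incompatible: 24 − 45 = -21 is not divisible by 8.
Hence the system has no solution.

No, no such integer exists.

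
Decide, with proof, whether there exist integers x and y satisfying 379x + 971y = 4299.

x = 493, y = -188

Since gcd(379, 971) = 1, every integer is an integer combination of 379 and 971.
Run the Euclidean algorithm on 971 and 379: 971 = 2·379 + 213, 379 = 1·213 + 166, 213 = 1·166 + 47, 166 = 3·47 + 25, 47 = 1·25 + 22, 25 = 1·22 + 3, 22 = 7·3 + 1, 3 = 3·1 + 0.
Back-substituting, 1 = 22 − 7·3 = 22 − 7·(25 − 1·22) = −7·25 + 8·22 = −7·25 + 8·(47 − 1·25) = 8·47 − 15·25 = 8·47 − 15·(166 − 3·47) = −15·166 + 53·47 = −15·166 + 53·(213 − 1·166) = 53·213 − 68·166 = 53·213 − 68·(379 − 1·213) = −68·379 + 121·213 = −68·379 + 121·(971 − 2·379) = 121·971 − 310·379; that is, 379·(-310) + 971·121 = 1.
Multiplying through by 4299: x = (-310)·4299 = -1332690, y = 121·4299 = 520179 is a solution.
Shifting by a multiple of (971, −379) keeps it a solution: x = -1332690 + 1373·971 = 493, y = 520179 − 1373·379 = -188.
Indeed 379·493 + 971·(-188) = 186847 − 182548 = 4299.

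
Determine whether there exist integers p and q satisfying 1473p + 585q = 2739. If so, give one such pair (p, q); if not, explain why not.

Since gcd(1473, 585) = 3 and 2739 = 3·913, Bézout's identity guarantees a solution.
Dividing through by 3 reduces the equation to 491p + 195q = 913.
Run the Euclidean algorithm on 491 and 195: 491 = 2·195 + 101, 195 = 1·101 + 94, 101 = 1·94 + 7, 94 = 13·7 + 3, 7 = 2·3 + 1, 3 = 3·1 + 0.
Working back up the chain: 1 = 7 − 2·3 = 7 − 2·(94 − 13·7) = −2·94 + 27·7 = −2·94 + 27·(101 − 1·94) = 27·101 − 29·94 = 27·101 − 29·(195 − 1·101) = −29·195 + 56·101 = −29·195 + 56·(491 − 2·195) = 56·491 − 141·195. So 491·56 + 195·(-141) = 1.
Times 913: 491·51128 + 195·(-128733) = 913, so (51128, -128733) solves it.
The general solution is p = 51128 + 195k, q = -128733 − 491k; taking k = -262 gives the smaller pair p = 38, q = -91.
Indeed 1473·38 + 585·(-91) = 55974 − 53235 = 2739.

p = 38, q = -91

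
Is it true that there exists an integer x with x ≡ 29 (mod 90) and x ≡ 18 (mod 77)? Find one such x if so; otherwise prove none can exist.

Since 90 and 77 share no common factor, CRT says the pair of congruences has a solution (unique mod 6930).
Any solution of the first congruence is x = 29 + 90t; substituting into the second, 90t ≡ 18 − 29 ≡ 66 (mod 77).
90 ≡ 13 (mod 77), so this reads 13t ≡ 66 (mod 77). To invert 13 modulo 77: 77 = 5·13 + 12, 13 = 1·12 + 1, 12 = 12·1 + 0, and unwinding, 1 = 13 − 1·12 = 13 − (77 − 5·13) = −77 + 6·13. Thus 13⁻¹ ≡ 6 (mod 77).
Multiplying by 6: t ≡ 6·66 = 396 ≡ 11 (mod 77).
Taking t = 11 gives x = 29 + 90·11 = 1019.
Indeed 1019 ≡ 29 (mod 90) and 1019 ≡ 18 (mod 77).

x = 1019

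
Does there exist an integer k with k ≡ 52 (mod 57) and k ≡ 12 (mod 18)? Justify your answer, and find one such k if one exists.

There is no such integer.

Reduce both congruences modulo 3, which divides 57 and 18: they say k ≡ 52 (mod 3) and k ≡ 12 (mod 3).
But 52 mod 3 = 1 while 12 mod 3 = 0, a contradiction.
Hence the system has no solution.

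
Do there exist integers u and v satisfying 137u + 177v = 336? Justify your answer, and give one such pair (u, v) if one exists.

u = 27, v = -19

137 and 177 are coprime, so 137u + 177v ranges over all of ℤ.
Run the Euclidean algorithm on 177 and 137: 177 = 1·137 + 40, 137 = 3·40 + 17, 40 = 2·17 + 6, 17 = 2·6 + 5, 6 = 1·5 + 1, 5 = 5·1 + 0.
Working back up the chain: 1 = 6 − 1·5 = 6 − (17 − 2·6) = −17 + 3·6 = −17 + 3·(40 − 2·17) = 3·40 − 7·17 = 3·40 − 7·(137 − 3·40) = −7·137 + 24·40 = −7·137 + 24·(177 − 1·137) = 24·177 − 31·137. So 137·(-31) + 177·24 = 1.
Times 336: 137·(-10416) + 177·8064 = 336, so (-10416, 8064) solves it.
Adding 59·177 to u and subtracting 59·137 from v gives the tidier solution (27, -19).
Indeed 137·27 + 177·(-19) = 3699 − 3363 = 336.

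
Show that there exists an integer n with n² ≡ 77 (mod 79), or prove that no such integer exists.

No, no such integer exists.

79 is prime, so by Euler's criterion 77 is a square mod 79 iff 77^((79−1)/2) = 77^39 ≡ 1 (mod 79).
Repeated squaring mod 79: 77^2 = 5929 ≡ 4; 77^4 ≡ 4² = 16 ≡ 16; 77^8 ≡ 16² = 256 ≡ 19; 77^16 ≡ 19² = 361 ≡ 45; 77^32 ≡ 45² = 2025 ≡ 50.
Since 39 = 32 + 4 + 2 + 1, 77^39 ≡ 50 · 16 · 4 · 77; multiplying out mod 79: 50·16 = 800 ≡ 10, then 10·4 = 40 ≡ 40, then 40·77 = 3080 ≡ 78. Thus 77^39 ≡ 78 ≡ −1 (mod 79).
The value −1 means 77 is a non-residue modulo 79, so n² ≡ 77 (mod 79) is impossible.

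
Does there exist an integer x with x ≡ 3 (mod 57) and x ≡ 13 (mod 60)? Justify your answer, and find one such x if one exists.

There is no such integer.

Reduce both congruences modulo 3, which divides 57 and 60: they say x ≡ 3 (mod 3) and x ≡ 13 (mod 3).
These are incompatible: 3 − 13 = -10 is not divisible by 3.
Therefore no such x exists.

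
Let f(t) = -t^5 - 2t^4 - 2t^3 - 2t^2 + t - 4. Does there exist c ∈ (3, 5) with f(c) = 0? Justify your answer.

No such root exists.

The endpoint values f(3) = -478 and f(5) = -4674 are both negative. Claim: f(t) < 0 for every t in (3, 5).
Substitute t = 3 + u, where 0 < u < 2 on the interval. Expanding, f(3 + u) = -u^5 - 17u^4 - 116u^3 - 398u^2 - 686u - 478.
The nonzero coefficients here are all negative, so for u > 0 every term is negative (or zero), and the constant term -478 is strictly negative.
Therefore f(t) < 0 throughout (3, 5), and f has no zero there.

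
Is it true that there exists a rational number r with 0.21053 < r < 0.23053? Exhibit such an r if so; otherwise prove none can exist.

Look for a denominator N such that an integer falls strictly between N·0.21053 and N·0.23053. N = 9 works: 9·0.21053 = 1.89477 < 2 < 2.07477 = 9·0.23053.
So r = 2/9 works: it is a ratio of integers, and dividing 9·0.21053 < 2 < 9·0.23053 through by 9 gives 0.21053 < 2/9 < 0.23053.

r = 2/9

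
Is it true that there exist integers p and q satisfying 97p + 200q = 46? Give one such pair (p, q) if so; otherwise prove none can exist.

Since gcd(97, 200) = 1, every integer is an integer combination of 97 and 200.
Run the Euclidean algorithm on 200 and 97: 200 = 2·97 + 6, 97 = 16·6 + 1, 6 = 6·1 + 0.
Working back up the chain: 1 = 97 − 16·6 = 97 − 16·(200 − 2·97) = −16·200 + 33·97. So 97·33 + 200·(-16) = 1.
Times 46: 97·1518 + 200·(-736) = 46, so (1518, -736) solves it.
Subtracting 7·200 from p and adding 7·97 to q gives the tidier solution (118, -57).
Indeed 97·118 + 200·(-57) = 11446 − 11400 = 46.

p = 118, q = -57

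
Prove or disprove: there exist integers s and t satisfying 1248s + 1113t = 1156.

There are no such integers.

Both 1248 and 1113 are divisible by gcd(1248, 1113) = 3, hence so is any combination 1248s + 1113t.
However 1156 leaves remainder 1 on division by 3.
Therefore 1248s + 1113t = 1156 has no solution in integers.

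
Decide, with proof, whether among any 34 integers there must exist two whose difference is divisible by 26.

Yes, this is always true.

Each integer lies in one of the 26 residue classes modulo 26.
Since 34 > 26, two of the 34 integers must share a residue class by the pigeonhole principle; call them a and b.
Their difference a − b is then a multiple of 26.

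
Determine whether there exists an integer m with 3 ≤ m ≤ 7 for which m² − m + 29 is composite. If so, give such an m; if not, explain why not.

At m = 3: 3² − 3 + 29 = 35 = 5·7, which is composite.

m = 3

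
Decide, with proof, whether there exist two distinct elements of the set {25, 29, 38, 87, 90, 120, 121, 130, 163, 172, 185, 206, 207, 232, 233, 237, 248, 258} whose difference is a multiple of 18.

Residues mod 18: 25↦7, 29↦11, 38↦2, 87↦15, 90↦0, 120↦12, 121↦13, 130↦4, 163↦1, 172↦10, 185↦5, 206↦8, 207↦9, 232↦16, 233↦17, 237↦3, 248↦14, 258↦6.
All 18 residues are distinct, so no two elements differ by a multiple of 18.

There is no such pair.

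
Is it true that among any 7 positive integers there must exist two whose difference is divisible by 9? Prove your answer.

Take the 7 consecutive integers 11, 12, …, 17: their residues mod 9 are all distinct because 7 ≤ 9.
No two share a residue, so no pair has difference divisible by 9; the claim fails for this set.

No, the set {11, 12, 13, 14, 15, 16, 17} is a counterexample.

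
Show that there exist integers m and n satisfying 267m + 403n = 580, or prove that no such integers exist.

m = 55, n = -35

Since gcd(267, 403) = 1, every integer is an integer combination of 267 and 403.
Run the Euclidean algorithm on 403 and 267: 403 = 1·267 + 136, 267 = 1·136 + 131, 136 = 1·131 + 5, 131 = 26·5 + 1, 5 = 5·1 + 0.
Unwinding: 1 = 131 − 26·5 = 131 − 26·(136 − 1·131) = −26·136 + 27·131 = −26·136 + 27·(267 − 1·136) = 27·267 − 53·136 = 27·267 − 53·(403 − 1·267) = −53·403 + 80·267, i.e. 267·80 + 403·(-53) = 1.
Times 580: 267·46400 + 403·(-30740) = 580, so (46400, -30740) solves it.
The general solution is m = 46400 + 403k, n = -30740 − 267k; taking k = -115 gives the smaller pair m = 55, n = -35.
Indeed 267·55 + 403·(-35) = 14685 − 14105 = 580.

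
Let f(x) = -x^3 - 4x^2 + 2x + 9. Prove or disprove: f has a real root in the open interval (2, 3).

No.

f(2) = -11 and f(3) = -48, both negative, so a sign-change argument is unavailable; we show f keeps this sign on the whole interval.
Substitute x = 2 + u, where 0 < u < 1 on the interval. Expanding, f(2 + u) = -u^3 - 10u^2 - 26u - 11.
The nonzero coefficients here are all negative, so for u > 0 every term is negative (or zero), and the constant term -11 is strictly negative.
So f is strictly negative on (2, 3); no root exists in the interval.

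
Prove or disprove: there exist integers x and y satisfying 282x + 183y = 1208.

gcd(282, 183) = 3, so every integer of the form 282x + 183y is a multiple of 3.
However 1208 leaves remainder 2 on division by 3.
Hence no integers x, y satisfy the equation.

No such integers exist.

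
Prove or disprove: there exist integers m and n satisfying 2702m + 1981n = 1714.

No such integers exist.

Both 2702 and 1981 are divisible by gcd(2702, 1981) = 7, hence so is any combination 2702m + 1981n.
But 1714 = 7·244 + 6, so 7 ∤ 1714.
Hence no integers m, n satisfy the equation.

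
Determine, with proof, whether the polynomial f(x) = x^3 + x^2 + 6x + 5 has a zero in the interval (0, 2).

No.

f(0) = 5 and f(2) = 29, both positive.
The derivative f'(x) = 3x^2 + 2x + 6 is a quadratic with discriminant 2² − 4·3·6 = -68 < 0; it never vanishes, so it is always positive (sign of the leading coefficient).
Hence f is strictly increasing on ℝ, and in particular on [0, 2]. A strictly monotone function with same-sign endpoint values stays positive on the whole interval, so f has no zero in (0, 2).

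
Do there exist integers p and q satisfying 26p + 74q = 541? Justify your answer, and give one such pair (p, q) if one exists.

Both 26 and 74 are divisible by gcd(26, 74) = 2, hence so is any combination 26p + 74q.
But 541 = 2·270 + 1, so 2 ∤ 541.
Hence no integers p, q satisfy the equation.

No such integers exist.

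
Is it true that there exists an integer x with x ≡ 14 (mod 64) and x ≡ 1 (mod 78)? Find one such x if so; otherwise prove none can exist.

gcd(64, 78) = 2. If x ≡ 14 (mod 64) and x ≡ 1 (mod 78), then x ≡ 14 (mod 2) and x ≡ 1 (mod 2).
These are incompatible: 14 − 1 = 13 is not divisible by 2.
Hence the system has no solution.

No, no such integer exists.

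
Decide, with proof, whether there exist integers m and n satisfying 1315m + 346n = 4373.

1315 and 346 are coprime, so 1315m + 346n ranges over all of ℤ.
Euclidean algorithm: 1315 = 3·346 + 277, 346 = 1·277 + 69, 277 = 4·69 + 1, 69 = 69·1 + 0.
Back-substituting, 1 = 277 − 4·69 = 277 − 4·(346 − 1·277) = −4·346 + 5·277 = −4·346 + 5·(1315 − 3·346) = 5·1315 − 19·346; that is, 1315·5 + 346·(-19) = 1.
Times 4373: 1315·21865 + 346·(-83087) = 4373, so (21865, -83087) solves it.
Subtracting 63·346 from m and adding 63·1315 to n gives the tidier solution (67, -242).
Check: 1315·67 + 346·(-242) = 88105 − 83732 = 4373. ✓

m = 67, n = -242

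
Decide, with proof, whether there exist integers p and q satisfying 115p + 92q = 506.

p = 2, q = 3

gcd(115, 92) = 23, and 23 divides 506, so integer solutions exist.
Dividing through by 23 reduces the equation to 5p + 4q = 22.
Euclidean algorithm: 5 = 1·4 + 1, 4 = 4·1 + 0.
Unwinding: 1 = 5 − 1·4, i.e. 5·1 + 4·(-1) = 1.
Times 22: 5·22 + 4·(-22) = 22, so (22, -22) solves it.
Shifting by a multiple of (4, −5) keeps it a solution: p = 22 − 5·4 = 2, q = -22 + 5·5 = 3.
Check: 115·2 + 92·3 = 230 + 276 = 506. ✓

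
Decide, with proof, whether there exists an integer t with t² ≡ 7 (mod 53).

t = 22

Take t = 22. Then 22² = 484 = 9·53 + 7, so 22² ≡ 7 (mod 53).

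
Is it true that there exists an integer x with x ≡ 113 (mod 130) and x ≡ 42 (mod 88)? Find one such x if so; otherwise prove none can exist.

gcd(130, 88) = 2. If x ≡ 113 (mod 130) and x ≡ 42 (mod 88), then x ≡ 113 (mod 2) and x ≡ 42 (mod 2).
However 113 ≡ 1 and 42 ≡ 0 (mod 2), and 1 ≠ 0.
So no integer satisfies both congruences.

No, no such integer exists.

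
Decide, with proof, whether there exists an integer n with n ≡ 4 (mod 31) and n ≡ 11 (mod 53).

n = 965

The moduli 31 and 53 are coprime, so by the Chinese Remainder Theorem a unique solution modulo 1643 exists.
Write n = 4 + 31t and require 4 + 31t ≡ 11 (mod 53), i.e. 31t ≡ 7 (mod 53).
Note 31·12 = 372 ≡ 1 (mod 53) (as 372 − 1 = 7·53), so 31⁻¹ ≡ 12.
Multiplying by 12: t ≡ 12·7 = 84 ≡ 31 (mod 53).
With t = 31: n = 4 + 31·31 = 965.
Indeed 965 ≡ 4 (mod 31) and 965 ≡ 11 (mod 53).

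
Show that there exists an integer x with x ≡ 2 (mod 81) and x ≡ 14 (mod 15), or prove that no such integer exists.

The moduli are not coprime: gcd(81, 15) = 3. Compatibility requires 3 ∣ (14 − 2) = 12, which holds, so solutions exist.
The integers ≡ 2 (mod 81) are 2, 83, 164, …; their remainders mod 15 are 2, 8, 14, so x = 164 is the first that is ≡ 14 (mod 15).
Indeed 164 ≡ 2 (mod 81) and 164 ≡ 14 (mod 15).

x = 164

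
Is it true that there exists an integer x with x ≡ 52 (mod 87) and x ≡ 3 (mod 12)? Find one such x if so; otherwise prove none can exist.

No, no such integer exists.

gcd(87, 12) = 3. If x ≡ 52 (mod 87) and x ≡ 3 (mod 12), then x ≡ 52 (mod 3) and x ≡ 3 (mod 3).
But 52 mod 3 = 1 while 3 mod 3 = 0, a contradiction.
So no integer satisfies both congruences.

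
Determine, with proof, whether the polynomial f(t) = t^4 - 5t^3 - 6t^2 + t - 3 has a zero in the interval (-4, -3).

No such root exists.

f(-4) = 473 and f(-3) = 156, both positive, so a sign-change argument is unavailable; we show f keeps this sign on the whole interval.
Substitute t = -3 − u, where 0 < u < 1 on the interval. Expanding, f(-3 − u) = u^4 + 17u^3 + 93u^2 + 206u + 156.
All 5 nonzero coefficients of this polynomial in u are positive; hence for u > 0 the value is a sum of positive terms (the constant 156 among them).
Therefore f(t) > 0 throughout (-4, -3), and f has no zero there.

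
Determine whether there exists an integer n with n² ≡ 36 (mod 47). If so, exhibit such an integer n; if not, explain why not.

n = 41

n = 41 works: 41² = 1681, and 1681 − 36 = 1645 = 35·47.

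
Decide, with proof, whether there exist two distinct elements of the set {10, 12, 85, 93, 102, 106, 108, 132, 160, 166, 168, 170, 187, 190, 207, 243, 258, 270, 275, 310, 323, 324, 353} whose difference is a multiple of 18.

Yes: 10 and 190.

Reduce each element mod 18: 10↦10, 12↦12, 85↦13, 93↦3, 102↦12, 106↦16, 108↦0, 132↦6, 160↦16, 166↦4, 168↦6, 170↦8, 187↦7, 190↦10, 207↦9, 243↦9, 258↦6, 270↦0, 275↦5, 310↦4, 323↦17, 324↦0, 353↦11. The residue 10 repeats (at 10 and 190), and 190 − 10 = 180 = 10·18.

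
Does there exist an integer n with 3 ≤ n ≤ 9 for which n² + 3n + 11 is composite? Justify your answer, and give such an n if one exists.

n = 4

At n = 4: 4² + 3·4 + 11 = 39 = 3·13, which is composite.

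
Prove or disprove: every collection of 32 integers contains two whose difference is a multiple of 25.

There are exactly 25 possible remainders on division by 25.
Since 32 > 25, two of the 32 integers must share a residue class by the pigeonhole principle; call them a and b.
Their difference a − b is then a multiple of 25.

Yes.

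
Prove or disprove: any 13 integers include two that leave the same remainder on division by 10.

True.

Partition the integers by their residue mod 10; there are 10 classes.
With 13 integers and only 10 classes, the pigeonhole principle forces two of them, say a and b, into the same class.
So a and b have equal remainders mod 10, which is exactly what was to be shown.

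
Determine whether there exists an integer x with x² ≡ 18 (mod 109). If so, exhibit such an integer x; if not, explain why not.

No such integer exists.

Apply Euler's criterion with the prime 109: 18 is a quadratic residue iff 18^54 ≡ 1 (mod 109), and a non-residue iff it is ≡ −1.
Squaring successively (mod 109): 18^2 = 324 ≡ 106; 18^4 ≡ 106² = 11236 ≡ 9; 18^8 ≡ 9² = 81 ≡ 81; 18^16 ≡ 81² = 6561 ≡ 21; 18^32 ≡ 21² = 441 ≡ 5.
Since 54 = 32 + 16 + 4 + 2, 18^54 ≡ 5 · 21 · 9 · 106; multiplying out mod 109: 5·21 = 105 ≡ 105, then 105·9 = 945 ≡ 73, then 73·106 = 7738 ≡ 108. Thus 18^54 ≡ 108 ≡ −1 (mod 109).
The value −1 means 18 is a non-residue modulo 109, so x² ≡ 18 (mod 109) is impossible.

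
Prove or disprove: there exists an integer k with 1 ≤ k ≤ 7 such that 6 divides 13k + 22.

k = 2

At k = 1 the value 35 is not a multiple of 6. k = 2 works, since 13·2 + 22 = 48 = 8·6.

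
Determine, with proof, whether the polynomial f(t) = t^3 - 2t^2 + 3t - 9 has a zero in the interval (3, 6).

Evaluate at the endpoints: f(3) = 9, f(6) = 153 — same sign (positive).
The derivative f'(t) = 3t^2 - 4t + 3 is a quadratic with discriminant (-4)² − 4·3·3 = -20 < 0; it never vanishes, so it is always positive (sign of the leading coefficient).
Hence f is strictly increasing on ℝ, and in particular on [3, 6]. A strictly monotone function with same-sign endpoint values stays positive on the whole interval, so f has no zero in (3, 6).

No such root exists.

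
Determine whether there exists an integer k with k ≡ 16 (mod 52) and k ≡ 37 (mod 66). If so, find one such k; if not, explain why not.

Both moduli are multiples of 2 = gcd(52, 66), so any solution would satisfy k ≡ 16 and k ≡ 37 modulo 2 simultaneously.
But 16 mod 2 = 0 while 37 mod 2 = 1, a contradiction.
Therefore no such k exists.

No such integer exists.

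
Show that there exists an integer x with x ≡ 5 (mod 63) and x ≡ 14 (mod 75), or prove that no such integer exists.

x = 1139

Here gcd(63, 75) = 3, and both 5 and 14 leave remainder 2 mod 3, so the system is consistent.
Write x = 5 + 63t. Then 63t ≡ 14 − 5 ≡ 9 (mod 75); dividing through by 3 gives 21t ≡ 3 (mod 25).
Since 21·6 = 126 = 5·25 + 1, the inverse of 21 mod 25 is 6.
Therefore t ≡ 6·3 = 18 (mod 25).
Then x = 5 + 63·18 = 1139.
Check: 1139 mod 63 = 5, 1139 mod 75 = 14. ✓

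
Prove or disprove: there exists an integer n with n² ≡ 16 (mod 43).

n = 4

Take n = 4. Then 4² = 16, and since 0 ≤ 16 < 43 this is already reduced: 4² ≡ 16 (mod 43).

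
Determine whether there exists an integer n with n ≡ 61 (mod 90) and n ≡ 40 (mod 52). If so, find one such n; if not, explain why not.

Reduce both congruences modulo 2, which divides 90 and 52: they say n ≡ 61 (mod 2) and n ≡ 40 (mod 2).
But 61 mod 2 = 1 while 40 mod 2 = 0, a contradiction.
So no integer satisfies both congruences.

No such integer exists.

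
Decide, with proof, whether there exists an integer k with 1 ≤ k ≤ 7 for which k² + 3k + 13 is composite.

The values for k = 1, 2, …, 7 are 17, 23, 31, 41, 53, 67, 83, and each of these is prime.
So no value in the range makes the expression composite.

There is no such integer k in that range.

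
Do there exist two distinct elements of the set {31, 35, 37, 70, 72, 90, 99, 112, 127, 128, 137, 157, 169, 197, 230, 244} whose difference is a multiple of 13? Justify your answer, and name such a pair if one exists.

Reduce each element mod 13: 31↦5, 35↦9, 37↦11, 70↦5, 72↦7, 90↦12, 99↦8, 112↦8, 127↦10, 128↦11, 137↦7, 157↦1, 169↦0, 197↦2, 230↦9, 244↦10. The residue 5 repeats (at 31 and 70), and 70 − 31 = 39 = 3·13.

Yes: 31 and 70.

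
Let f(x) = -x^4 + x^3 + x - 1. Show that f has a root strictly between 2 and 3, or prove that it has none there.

f(2) = -7 and f(3) = -52, both negative, so a sign-change argument is unavailable; we show f keeps this sign on the whole interval.
Substitute x = 2 + u, where 0 < u < 1 on the interval. Expanding, f(2 + u) = -u^4 - 7u^3 - 18u^2 - 19u - 7.
All 5 nonzero coefficients of this polynomial in u are negative; hence for u > 0 the value is a sum of negative terms (the constant -7 among them).
Therefore f(x) < 0 throughout (2, 3), and f has no zero there.

No.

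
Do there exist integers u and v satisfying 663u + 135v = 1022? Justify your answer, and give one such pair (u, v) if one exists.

gcd(663, 135) = 3, so every integer of the form 663u + 135v is a multiple of 3.
However 1022 leaves remainder 2 on division by 3.
Therefore 663u + 135v = 1022 has no solution in integers.

No such integers exist.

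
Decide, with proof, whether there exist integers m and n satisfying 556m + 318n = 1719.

Any value of 556m + 318n is a multiple of gcd(556, 318) = 2.
But 1719 = 2·859 + 1, so 2 ∤ 1719.
So the equation is unsolvable over ℤ.

No such integers exist.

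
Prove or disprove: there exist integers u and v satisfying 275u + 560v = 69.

No, no such integers exist.

Any value of 275u + 560v is a multiple of gcd(275, 560) = 5.
But 69 = 5·13 + 4, so 5 ∤ 69.
So the equation is unsolvable over ℤ.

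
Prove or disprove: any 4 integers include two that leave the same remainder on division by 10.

No, the set {6, 7, 8, 9} is a counterexample.

Take the 4 consecutive integers 6, 7, 8, 9: their residues mod 10 are all distinct because 4 ≤ 10.
Hence this collection has no pair with equal remainders mod 10, disproving the claim.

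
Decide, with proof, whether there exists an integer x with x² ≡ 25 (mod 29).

x = 24

Take x = 24. Then 24² = 576 = 19·29 + 25, so 24² ≡ 25 (mod 29).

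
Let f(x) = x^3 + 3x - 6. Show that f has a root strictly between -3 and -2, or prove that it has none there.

No.

f(-3) = -42 and f(-2) = -20, both negative.
The derivative f'(x) = 3x^2 + 3 is a quadratic with discriminant 0² − 4·3·3 = -36 < 0; it never vanishes, so it is always positive (sign of the leading coefficient).
Hence f is strictly increasing on ℝ, and in particular on [-3, -2]. A strictly monotone function with same-sign endpoint values stays negative on the whole interval, so f has no zero in (-3, -2).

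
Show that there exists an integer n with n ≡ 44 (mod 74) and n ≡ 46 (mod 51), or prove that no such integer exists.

n = 3004

The moduli 74 and 51 are coprime, so by the Chinese Remainder Theorem a unique solution modulo 3774 exists.
Any solution of the first congruence is n = 44 + 74t; substituting into the second, 74t ≡ 46 − 44 ≡ 2 (mod 51).
74 ≡ 23 (mod 51), so this reads 23t ≡ 2 (mod 51). Note 23·20 = 460 ≡ 1 (mod 51) (as 460 − 1 = 9·51), so 23⁻¹ ≡ 20.
Therefore t ≡ 20·2 = 40 (mod 51).
Taking t = 40 gives n = 44 + 74·40 = 3004.
Check: 3004 mod 74 = 44, 3004 mod 51 = 46. ✓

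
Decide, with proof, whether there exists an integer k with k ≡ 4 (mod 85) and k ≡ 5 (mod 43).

Since 85 and 43 share no common factor, CRT says the pair of congruences has a solution (unique mod 3655).
Any solution of the first congruence is k = 4 + 85t; substituting into the second, 85t ≡ 5 − 4 ≡ 1 (mod 43).
85 ≡ 42 (mod 43), so this reads 42t ≡ 1 (mod 43). Note 42·42 = 1764 ≡ 1 (mod 43) (as 1764 − 1 = 41·43), so 42⁻¹ ≡ 42.
Therefore t ≡ 42·1 = 42 (mod 43).
With t = 42: k = 4 + 85·42 = 3574.
Check: 3574 mod 85 = 4, 3574 mod 43 = 5. ✓

k = 3574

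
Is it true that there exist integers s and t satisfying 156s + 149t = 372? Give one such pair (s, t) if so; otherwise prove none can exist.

156 and 149 are coprime, so 156s + 149t ranges over all of ℤ.
Run the Euclidean algorithm on 156 and 149: 156 = 1·149 + 7, 149 = 21·7 + 2, 7 = 3·2 + 1, 2 = 2·1 + 0.
Unwinding: 1 = 7 − 3·2 = 7 − 3·(149 − 21·7) = −3·149 + 64·7 = −3·149 + 64·(156 − 1·149) = 64·156 − 67·149, i.e. 156·64 + 149·(-67) = 1.
Scaling by 372 gives the particular solution (s, t) = (23808, -24924).
Subtracting 159·149 from s and adding 159·156 to t gives the tidier solution (117, -120).
Indeed 156·117 + 149·(-120) = 18252 − 17880 = 372.

s = 117, t = -120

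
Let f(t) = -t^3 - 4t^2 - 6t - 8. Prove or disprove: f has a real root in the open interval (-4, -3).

f(-4) = 16 and f(-3) = 1, both positive.
The derivative f'(t) = -3t^2 - 8t - 6 is a quadratic with discriminant (-8)² − 4·(-3)·(-6) = -8 < 0; it never vanishes, so it is always negative (sign of the leading coefficient).
Hence f is strictly decreasing on ℝ, and in particular on [-4, -3]. A strictly monotone function with same-sign endpoint values stays positive on the whole interval, so f has no zero in (-4, -3).

No such root exists.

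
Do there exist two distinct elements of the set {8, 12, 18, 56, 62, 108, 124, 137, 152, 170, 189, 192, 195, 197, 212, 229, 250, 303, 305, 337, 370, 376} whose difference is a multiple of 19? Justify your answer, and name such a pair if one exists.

18 and 56 are such a pair.

Reduce each element mod 19: 8↦8, 12↦12, 18↦18, 56↦18, 62↦5, 108↦13, 124↦10, 137↦4, 152↦0, 170↦18, 189↦18, 192↦2, 195↦5, 197↦7, 212↦3, 229↦1, 250↦3, 303↦18, 305↦1, 337↦14, 370↦9, 376↦15. The residue 18 repeats (at 18 and 56), and 56 − 18 = 38 = 2·19.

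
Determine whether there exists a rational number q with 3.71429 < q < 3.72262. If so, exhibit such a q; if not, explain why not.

Multiplying by 18: 18·3.71429 = 66.85722 and 18·3.72262 = 67.00716, so the integer 67 lies strictly between them.
Hence 67/18 is a rational number with 3.71429 < 67/18 < 3.72262.

q = 67/18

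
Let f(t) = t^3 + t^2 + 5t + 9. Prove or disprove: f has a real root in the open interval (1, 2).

f(1) = 16 and f(2) = 31, both positive.
The derivative f'(t) = 3t^2 + 2t + 5 is a quadratic with discriminant 2² − 4·3·5 = -56 < 0; it never vanishes, so it is always positive (sign of the leading coefficient).
So f is strictly increasing; between 1 and 2 its values lie between f(1) = 16 and f(2) = 31, all positive. Therefore f has no root in (1, 2).

No such root exists.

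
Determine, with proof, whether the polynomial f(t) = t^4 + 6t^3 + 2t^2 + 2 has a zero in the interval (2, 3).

f has no root in that interval.

The endpoint values f(2) = 74 and f(3) = 263 are both positive. Claim: f(t) > 0 for every t in (2, 3).
Shift to the endpoint 2: with t = 2 + u (0 < u < 1), one computes f(2 + u) = u^4 + 14u^3 + 62u^2 + 112u + 74.
The nonzero coefficients here are all positive, so for u > 0 every term is positive (or zero), and the constant term 74 is strictly positive.
So f is strictly positive on (2, 3); no root exists in the interval.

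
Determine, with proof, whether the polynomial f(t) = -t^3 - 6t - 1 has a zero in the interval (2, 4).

f has no root in that interval.

Evaluate at the endpoints: f(2) = -21, f(4) = -89 — same sign (negative).
The derivative f'(t) = -3t^2 - 6 is a quadratic with discriminant 0² − 4·(-3)·(-6) = -72 < 0; it never vanishes, so it is always negative (sign of the leading coefficient).
Hence f is strictly decreasing on ℝ, and in particular on [2, 4]. A strictly monotone function with same-sign endpoint values stays negative on the whole interval, so f has no zero in (2, 4).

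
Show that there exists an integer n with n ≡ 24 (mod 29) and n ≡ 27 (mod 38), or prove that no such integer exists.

gcd(29, 38) = 1, so the Chinese Remainder Theorem guarantees exactly one residue class mod 1102 satisfying both.
Write n = 24 + 29t and require 24 + 29t ≡ 27 (mod 38), i.e. 29t ≡ 3 (mod 38).
Since 29·21 = 609 = 16·38 + 1, the inverse of 29 mod 38 is 21.
Multiplying by 21: t ≡ 21·3 = 63 ≡ 25 (mod 38).
With t = 25: n = 24 + 29·25 = 749.
Verify: 749 = 25·29 + 24 and 749 = 19·38 + 27. ✓

n = 749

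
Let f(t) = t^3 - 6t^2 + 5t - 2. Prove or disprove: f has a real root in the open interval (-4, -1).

The endpoint values f(-4) = -182 and f(-1) = -14 are both negative. Claim: f(t) < 0 for every t in (-4, -1).
Substitute t = -1 − u, where 0 < u < 3 on the interval. Expanding, f(-1 − u) = -u^3 - 9u^2 - 20u - 14.
All 4 nonzero coefficients of this polynomial in u are negative; hence for u > 0 the value is a sum of negative terms (the constant -14 among them).
Therefore f(t) < 0 throughout (-4, -1), and f has no zero there.

No.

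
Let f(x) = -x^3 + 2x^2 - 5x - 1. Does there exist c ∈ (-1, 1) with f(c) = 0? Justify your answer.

Yes, such a c exists.

f(-1) = 7 and f(1) = -5, which have opposite signs.
As a polynomial, f is continuous on every closed interval.
The Intermediate Value Theorem then guarantees some c ∈ (-1, 1) with f(c) = 0.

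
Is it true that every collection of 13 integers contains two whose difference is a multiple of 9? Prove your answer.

There are exactly 9 possible remainders on division by 9.
With 13 integers and only 9 classes, the pigeonhole principle forces two of them, say a and b, into the same class.
Equal remainders mean a − b ≡ 0 (mod 9), so 9 divides their difference.

Yes.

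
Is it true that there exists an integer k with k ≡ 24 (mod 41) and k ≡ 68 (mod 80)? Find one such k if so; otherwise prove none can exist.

k = 1828

The moduli 41 and 80 are coprime, so by the Chinese Remainder Theorem a unique solution modulo 3280 exists.
Any solution of the first congruence is k = 24 + 41t; substituting into the second, 41t ≡ 68 − 24 ≡ 44 (mod 80).
Invert 41 mod 80 by the Euclidean algorithm: 80 = 1·41 + 39, 41 = 1·39 + 2, 39 = 19·2 + 1, 2 = 2·1 + 0; back-substituting, 1 = 39 − 19·2 = 39 − 19·(41 − 1·39) = −19·41 + 20·39 = −19·41 + 20·(80 − 1·41) = 20·80 − 39·41. Hence 41·(-39) ≡ 1, so 41⁻¹ ≡ -39 ≡ 41 (mod 80).
Therefore t ≡ 41·44 = 1804 ≡ 44 (mod 80).
Taking t = 44 gives k = 24 + 41·44 = 1828.
Indeed 1828 ≡ 24 (mod 41) and 1828 ≡ 68 (mod 80).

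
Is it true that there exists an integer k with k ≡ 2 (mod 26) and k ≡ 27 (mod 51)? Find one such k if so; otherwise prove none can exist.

k = 1302

Since 26 and 51 share no common factor, CRT says the pair of congruences has a solution (unique mod 1326).
Any solution of the first congruence is k = 2 + 26t; substituting into the second, 26t ≡ 27 − 2 ≡ 25 (mod 51).
Invert 26 mod 51 by the Euclidean algorithm: 51 = 1·26 + 25, 26 = 1·25 + 1, 25 = 25·1 + 0; back-substituting, 1 = 26 − 1·25 = 26 − (51 − 1·26) = −51 + 2·26. Hence 26·2 ≡ 1, so 26⁻¹ ≡ 2 (mod 51).
Multiplying by 2: t ≡ 2·25 = 50 (mod 51).
With t = 50: k = 2 + 26·50 = 1302.
Check: 1302 mod 26 = 2, 1302 mod 51 = 27. ✓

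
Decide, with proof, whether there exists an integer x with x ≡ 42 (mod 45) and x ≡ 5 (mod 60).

Reduce both congruences modulo 15, which divides 45 and 60: they say x ≡ 42 (mod 15) and x ≡ 5 (mod 15).
But 42 mod 15 = 12 while 5 mod 15 = 5, a contradiction.
So no integer satisfies both congruences.

No such integer exists.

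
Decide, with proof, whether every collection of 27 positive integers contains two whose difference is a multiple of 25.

Partition the integers by their residue mod 25; there are 25 classes.
Since 27 > 25, two of the 27 integers must share a residue class by the pigeonhole principle; call them a and b.
Their difference a − b is then a multiple of 25.

True.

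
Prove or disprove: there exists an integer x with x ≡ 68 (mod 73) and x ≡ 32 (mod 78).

Since 73 and 78 share no common factor, CRT says the pair of congruences has a solution (unique mod 5694).
Any solution of the first congruence is x = 68 + 73t; substituting into the second, 73t ≡ 32 − 68 ≡ 42 (mod 78).
Since 73·31 = 2263 = 29·78 + 1, the inverse of 73 mod 78 is 31.
Multiplying by 31: t ≡ 31·42 = 1302 ≡ 54 (mod 78).
Taking t = 54 gives x = 68 + 73·54 = 4010.
Check: 4010 mod 73 = 68, 4010 mod 78 = 32. ✓

x = 4010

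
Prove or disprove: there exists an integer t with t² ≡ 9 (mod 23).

t = 3

Take t = 3. Then 3² = 9, and since 0 ≤ 9 < 23 this is already reduced: 3² ≡ 9 (mod 23).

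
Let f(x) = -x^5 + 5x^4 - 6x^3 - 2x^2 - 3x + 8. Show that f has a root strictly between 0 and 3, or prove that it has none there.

f(0) = 8 and f(3) = -19, which have opposite signs.
Since f is a polynomial it is continuous on [0, 3].
By the Intermediate Value Theorem, f takes the value 0 somewhere in the open interval.

Yes, f has a root in the interval.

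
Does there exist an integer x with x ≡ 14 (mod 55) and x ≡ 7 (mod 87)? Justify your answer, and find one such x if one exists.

x = 2269

The moduli 55 and 87 are coprime, so by the Chinese Remainder Theorem a unique solution modulo 4785 exists.
Any solution of the first congruence is x = 14 + 55t; substituting into the second, 55t ≡ 7 − 14 ≡ 80 (mod 87).
To invert 55 modulo 87: 87 = 1·55 + 32, 55 = 1·32 + 23, 32 = 1·23 + 9, 23 = 2·9 + 5, 9 = 1·5 + 4, 5 = 1·4 + 1, 4 = 4·1 + 0, and unwinding, 1 = 5 − 1·4 = 5 − (9 − 1·5) = −9 + 2·5 = −9 + 2·(23 − 2·9) = 2·23 − 5·9 = 2·23 − 5·(32 − 1·23) = −5·32 + 7·23 = −5·32 + 7·(55 − 1·32) = 7·55 − 12·32 = 7·55 − 12·(87 − 1·55) = −12·87 + 19·55. Thus 55⁻¹ ≡ 19 (mod 87).
Therefore t ≡ 19·80 = 1520 ≡ 41 (mod 87).
With t = 41: x = 14 + 55·41 = 2269.
Check: 2269 mod 55 = 14, 2269 mod 87 = 7. ✓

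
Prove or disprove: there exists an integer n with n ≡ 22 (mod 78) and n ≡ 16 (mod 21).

gcd(78, 21) = 3. A simultaneous solution exists iff 22 ≡ 16 (mod 3); here 22 mod 3 = 1 = 16 mod 3, so it does.
List candidates n ≡ 22 (mod 78): 22, 100. Modulo 21 these are 1, 16; 100 gives 16 as required.
Check: 100 mod 78 = 22, 100 mod 21 = 16. ✓

n = 100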